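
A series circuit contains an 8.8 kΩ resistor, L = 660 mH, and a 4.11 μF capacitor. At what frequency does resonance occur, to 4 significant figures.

96.63 Hz

ω₀ = 1/√(LC) = 1/√(0.66 × 4.11e-06) = 607.2 rad/s
f₀ = ω₀/(2π) = 96.63 Hz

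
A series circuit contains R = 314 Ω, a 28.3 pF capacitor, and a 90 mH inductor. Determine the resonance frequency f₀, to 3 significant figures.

ω₀ = 1/√(LC) = 1/√(0.09 × 2.83e-11) = 626600 rad/s
f₀ = ω₀/(2π) = 99.7 kHz

99.7 kHz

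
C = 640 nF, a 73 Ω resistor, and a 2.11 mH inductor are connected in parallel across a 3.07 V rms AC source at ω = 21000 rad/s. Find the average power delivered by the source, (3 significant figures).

X_L = ωL = 44.3 Ω
X_C = 1/(ωC) = 74.4 Ω
Parallel: admittances add. Y = 1/R + 1/(jωL) + jωC
Y = (0.0137 − j0.00913) S
|Y| = 0.0165 S → |Z| = 1/|Y| = 60.7 Ω, ∠Z = −∠Y = 33.7°
I = V/|Z| = 50.5 mA
P = VI cos φ = 3.07 × 0.0505 × cos(33.7°) = 129 mW

129 mW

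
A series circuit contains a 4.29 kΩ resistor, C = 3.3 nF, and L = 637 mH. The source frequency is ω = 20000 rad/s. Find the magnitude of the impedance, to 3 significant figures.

X_L = ωL = 12700 Ω
X_C = 1/(ωC) = 15200 Ω
Net reactance X = X_L − X_C = -2410 Ω
Z = 4290 − j2410 Ω
|Z| = √(4290² + 2410²) = 4920 Ω

4920 Ω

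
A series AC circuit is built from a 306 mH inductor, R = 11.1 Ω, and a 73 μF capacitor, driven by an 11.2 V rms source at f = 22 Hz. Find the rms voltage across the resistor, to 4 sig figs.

2.148 V

ω = 2πf = 138.2 rad/s
X_L = ωL = 42.30 Ω
X_C = 1/(ωC) = 99.10 Ω
Net reactance X = X_L − X_C = -56.80 Ω
Z = 11.10 − j56.80 Ω
|Z| = √(11.10² + 56.80²) = 57.88 Ω
I = V/|Z| = 193.5 mA
V_R = I·|Z_R| = 0.1935 × 11.10 = 2.148 V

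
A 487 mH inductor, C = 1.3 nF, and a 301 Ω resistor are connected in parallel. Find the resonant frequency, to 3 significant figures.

ω₀ = 1/√(LC) = 1/√(0.487 × 1.3e-09) = 39740 rad/s
f₀ = ω₀/(2π) = 6.33 kHz

6.33 kHz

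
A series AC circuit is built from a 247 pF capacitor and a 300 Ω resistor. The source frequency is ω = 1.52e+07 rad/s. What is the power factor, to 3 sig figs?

X_C = 1/(ωC) = 266 Ω
Z = 300 − j266 Ω
|Z| = √(300² + 266²) = 401 Ω
∠Z = arctan(-266/300) = -41.6°
cos φ = cos(-41.6°) = 0.748

0.748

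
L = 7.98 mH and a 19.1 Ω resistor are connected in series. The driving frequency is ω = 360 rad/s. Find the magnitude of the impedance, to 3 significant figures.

X_L = ωL = 2.87 Ω
Z = 19.1 + j2.87 Ω
|Z| = √(19.1² + 2.87²) = 19.3 Ω

19.3 Ω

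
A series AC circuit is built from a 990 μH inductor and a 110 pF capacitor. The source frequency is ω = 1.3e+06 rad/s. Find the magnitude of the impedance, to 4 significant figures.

X_L = ωL = 1287 Ω
X_C = 1/(ωC) = 6993 Ω
Net reactance X = X_L − X_C = -5706 Ω
Z = − j5706 Ω
|Z| = √(0² + 5706²) = 5706 Ω

5706 Ω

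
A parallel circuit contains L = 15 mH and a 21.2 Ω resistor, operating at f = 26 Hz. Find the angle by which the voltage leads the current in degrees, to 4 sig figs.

83.41°

ω = 2πf = 163.4 rad/s
X_L = ωL = 2.450 Ω
Parallel: admittances add. Y = 1/R + 1/(jωL)
Y = (0.04717 − j0.4081) S
|Y| = 0.4108 S → |Z| = 1/|Y| = 2.434 Ω, ∠Z = −∠Y = 83.41°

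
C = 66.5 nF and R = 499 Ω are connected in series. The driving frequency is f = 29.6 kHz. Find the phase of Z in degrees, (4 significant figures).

ω = 2πf = 186000 rad/s
X_C = 1/(ωC) = 80.85 Ω
Z = 499.0 − j80.85 Ω
|Z| = √(499.0² + 80.85²) = 505.5 Ω
∠Z = arctan(-80.85/499.0) = -9.204°

-9.204°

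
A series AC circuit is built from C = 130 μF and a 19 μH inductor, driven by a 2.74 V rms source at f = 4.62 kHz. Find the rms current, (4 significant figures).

ω = 2πf = 29030 rad/s
X_L = ωL = 0.5515 Ω
X_C = 1/(ωC) = 0.2650 Ω
Net reactance X = X_L − X_C = 0.2865 Ω
Z = j0.2865 Ω
|Z| = √(0² + 0.2865²) = 0.2865 Ω
I = V/|Z| = 2.74/0.2865 = 9.562 A

9.562 A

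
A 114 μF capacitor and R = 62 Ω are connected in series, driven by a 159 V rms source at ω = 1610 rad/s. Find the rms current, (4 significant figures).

X_C = 1/(ωC) = 5.448 Ω
Z = 62.00 − j5.448 Ω
|Z| = √(62.00² + 5.448²) = 62.24 Ω
I = V/|Z| = 159/62.24 = 2.555 A

2.555 A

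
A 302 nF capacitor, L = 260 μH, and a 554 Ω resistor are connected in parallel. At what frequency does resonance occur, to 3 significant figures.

18.0 kHz

ω₀ = 1/√(LC) = 1/√(0.00026 × 3.02e-07) = 112900 rad/s
f₀ = ω₀/(2π) = 18.0 kHz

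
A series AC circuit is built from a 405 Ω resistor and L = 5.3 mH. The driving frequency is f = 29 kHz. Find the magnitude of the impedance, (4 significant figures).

1047 Ω

ω = 2πf = 182200 rad/s
X_L = ωL = 965.7 Ω
Z = 405.0 + j965.7 Ω
|Z| = √(405.0² + 965.7²) = 1047 Ω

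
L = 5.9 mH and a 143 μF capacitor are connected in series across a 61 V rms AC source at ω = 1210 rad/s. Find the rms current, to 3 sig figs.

44.9 A

X_L = ωL = 7.14 Ω
X_C = 1/(ωC) = 5.78 Ω
Net reactance X = X_L − X_C = 1.36 Ω
Z = j1.36 Ω
|Z| = √(0² + 1.36²) = 1.36 Ω
I = V/|Z| = 61/1.36 = 44.9 A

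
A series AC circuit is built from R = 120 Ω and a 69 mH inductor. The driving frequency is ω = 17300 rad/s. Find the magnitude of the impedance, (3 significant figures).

1200 Ω

X_L = ωL = 1190 Ω
Z = 120 + j1190 Ω
|Z| = √(120² + 1190²) = 1200 Ω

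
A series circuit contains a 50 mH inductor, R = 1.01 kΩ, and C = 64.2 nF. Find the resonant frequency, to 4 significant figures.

ω₀ = 1/√(LC) = 1/√(0.05 × 6.42e-08) = 17650 rad/s
f₀ = ω₀/(2π) = 2.809 kHz

2.809 kHz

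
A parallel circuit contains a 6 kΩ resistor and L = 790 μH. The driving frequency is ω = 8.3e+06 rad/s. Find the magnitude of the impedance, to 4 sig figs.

4426 Ω

X_L = ωL = 6557 Ω
Parallel: admittances add. Y = 1/R + 1/(jωL)
Y = (0.0001667 − j0.0001525) S
|Y| = 0.0002259 S → |Z| = 1/|Y| = 4426 Ω, ∠Z = −∠Y = 42.46°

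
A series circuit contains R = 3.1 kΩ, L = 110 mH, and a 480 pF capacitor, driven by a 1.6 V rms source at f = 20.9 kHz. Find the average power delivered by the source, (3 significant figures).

ω = 2πf = 131300 rad/s
X_L = ωL = 14400 Ω
X_C = 1/(ωC) = 15900 Ω
Net reactance X = X_L − X_C = -1420 Ω
Z = 3100 − j1420 Ω
|Z| = √(3100² + 1420²) = 3410 Ω
∠Z = arctan(-1420/3100) = -24.6°
I = V/|Z| = 469 μA
P = VI cos φ = 1.6 × 0.000469 × cos(-24.6°) = 683 μW

683 μW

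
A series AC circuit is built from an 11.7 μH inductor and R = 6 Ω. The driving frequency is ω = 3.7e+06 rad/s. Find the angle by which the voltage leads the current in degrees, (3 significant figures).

X_L = ωL = 43.3 Ω
Z = 6.00 + j43.3 Ω
|Z| = √(6.00² + 43.3²) = 43.7 Ω
∠Z = arctan(43.3/6.00) = 82.1°

82.1°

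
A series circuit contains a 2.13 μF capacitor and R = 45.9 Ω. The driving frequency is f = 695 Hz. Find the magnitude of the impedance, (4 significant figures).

116.9 Ω

ω = 2πf = 4367 rad/s
X_C = 1/(ωC) = 107.5 Ω
Z = 45.90 − j107.5 Ω
|Z| = √(45.90² + 107.5²) = 116.9 Ω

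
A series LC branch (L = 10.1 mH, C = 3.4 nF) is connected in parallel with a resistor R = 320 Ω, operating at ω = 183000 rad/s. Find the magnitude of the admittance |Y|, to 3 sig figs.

5.19 mS

X_L = ωL = 1850 Ω
X_C = 1/(ωC) = 1610 Ω
Branch 1: Z₁ = R = 320 Ω
Branch 2 (series LC): Z₂ = j(X_L − X_C) = j241 Ω
Parallel: Z = Z₁Z₂/(Z₁+Z₂), |Z| = 193 Ω, ∠Z = 53.0°
|Y| = 1/|Z| = 5.19 mS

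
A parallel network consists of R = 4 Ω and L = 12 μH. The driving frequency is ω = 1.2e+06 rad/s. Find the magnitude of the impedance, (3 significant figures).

X_L = ωL = 14.4 Ω
Parallel: admittances add. Y = 1/R + 1/(jωL)
Y = (0.250 − j0.0694) S
|Y| = 0.259 S → |Z| = 1/|Y| = 3.85 Ω, ∠Z = −∠Y = 15.5°

3.85 Ω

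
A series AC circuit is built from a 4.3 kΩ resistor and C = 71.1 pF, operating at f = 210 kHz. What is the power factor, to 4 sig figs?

ω = 2πf = 1.319e+06 rad/s
X_C = 1/(ωC) = 10660 Ω
Z = 4300 − j10660 Ω
|Z| = √(4300² + 10660²) = 11490 Ω
∠Z = arctan(-10660/4300) = -68.03°
cos φ = cos(-68.03°) = 0.3741

0.3741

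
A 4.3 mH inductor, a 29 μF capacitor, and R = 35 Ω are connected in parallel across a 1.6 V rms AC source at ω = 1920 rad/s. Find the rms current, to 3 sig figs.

X_L = ωL = 8.26 Ω
X_C = 1/(ωC) = 18.0 Ω
Parallel: admittances add. Y = 1/R + 1/(jωL) + jωC
Y = (0.0286 − j0.0654) S
|Y| = 0.0714 S → |Z| = 1/|Y| = 14.0 Ω, ∠Z = −∠Y = 66.4°
I = V/|Z| = 1.6/14.0 = 114 mA

114 mA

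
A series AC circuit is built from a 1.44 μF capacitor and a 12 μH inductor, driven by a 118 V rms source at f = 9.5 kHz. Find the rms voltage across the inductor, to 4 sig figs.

7.742 V

ω = 2πf = 59690 rad/s
X_L = ωL = 0.7163 Ω
X_C = 1/(ωC) = 11.63 Ω
Net reactance X = X_L − X_C = -10.92 Ω
Z = − j10.92 Ω
|Z| = √(0² + 10.92²) = 10.92 Ω
I = V/|Z| = 10.81 A
V_L = I·|Z_L| = 10.81 × 0.7163 = 7.742 V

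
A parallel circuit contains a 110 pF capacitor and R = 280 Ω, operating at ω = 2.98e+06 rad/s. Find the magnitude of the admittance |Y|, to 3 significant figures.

3.59 mS

X_C = 1/(ωC) = 3050 Ω
Parallel: admittances add. Y = 1/R + jωC
Y = (0.00357 + j0.000328) S
|Y| = 0.00359 S → |Z| = 1/|Y| = 279 Ω, ∠Z = −∠Y = -5.24°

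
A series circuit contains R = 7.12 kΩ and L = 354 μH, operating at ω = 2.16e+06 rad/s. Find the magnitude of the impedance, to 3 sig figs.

X_L = ωL = 765 Ω
Z = 7120 + j765 Ω
|Z| = √(7120² + 765²) = 7160 Ω

7160 Ω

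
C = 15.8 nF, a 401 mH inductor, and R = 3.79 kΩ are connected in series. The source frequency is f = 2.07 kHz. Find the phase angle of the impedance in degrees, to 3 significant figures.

ω = 2πf = 13010 rad/s
X_L = ωL = 5220 Ω
X_C = 1/(ωC) = 4870 Ω
Net reactance X = X_L − X_C = 349 Ω
Z = 3790 + j349 Ω
|Z| = √(3790² + 349²) = 3810 Ω
∠Z = arctan(349/3790) = 5.27°

5.27°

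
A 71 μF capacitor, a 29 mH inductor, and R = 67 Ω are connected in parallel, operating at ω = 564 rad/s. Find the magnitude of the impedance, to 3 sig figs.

38.7 Ω

X_L = ωL = 16.4 Ω
X_C = 1/(ωC) = 25.0 Ω
Parallel: admittances add. Y = 1/R + 1/(jωL) + jωC
Y = (0.0149 − j0.0211) S
|Y| = 0.0258 S → |Z| = 1/|Y| = 38.7 Ω, ∠Z = −∠Y = 54.7°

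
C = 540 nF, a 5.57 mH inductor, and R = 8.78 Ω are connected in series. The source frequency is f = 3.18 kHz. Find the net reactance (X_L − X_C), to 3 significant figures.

ω = 2πf = 19980 rad/s
X_L = ωL = 111 Ω
X_C = 1/(ωC) = 92.7 Ω
X = 111 − 92.7 = 18.6 Ω

18.6 Ω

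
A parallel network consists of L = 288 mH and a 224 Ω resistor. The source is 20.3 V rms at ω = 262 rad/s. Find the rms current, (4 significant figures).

283.9 mA

X_L = ωL = 75.46 Ω
Parallel: admittances add. Y = 1/R + 1/(jωL)
Y = (0.004464 − j0.01325) S
|Y| = 0.01398 S → |Z| = 1/|Y| = 71.51 Ω, ∠Z = −∠Y = 71.38°
I = V/|Z| = 20.3/71.51 = 283.9 mA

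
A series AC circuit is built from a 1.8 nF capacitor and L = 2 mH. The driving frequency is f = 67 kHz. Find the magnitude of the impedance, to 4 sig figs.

477.7 Ω

ω = 2πf = 421000 rad/s
X_L = ωL = 841.9 Ω
X_C = 1/(ωC) = 1320 Ω
Net reactance X = X_L − X_C = -477.7 Ω
Z = − j477.7 Ω
|Z| = √(0² + 477.7²) = 477.7 Ω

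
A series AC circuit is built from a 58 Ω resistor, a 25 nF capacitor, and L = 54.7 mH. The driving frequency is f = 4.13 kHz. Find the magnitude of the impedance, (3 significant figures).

ω = 2πf = 25950 rad/s
X_L = ωL = 1420 Ω
X_C = 1/(ωC) = 1540 Ω
Net reactance X = X_L − X_C = -122 Ω
Z = 58.0 − j122 Ω
|Z| = √(58.0² + 122²) = 135 Ω

135 Ω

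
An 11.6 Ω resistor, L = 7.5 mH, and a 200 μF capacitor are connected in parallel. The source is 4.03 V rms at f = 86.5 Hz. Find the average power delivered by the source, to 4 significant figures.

1.400 W

ω = 2πf = 543.5 rad/s
X_L = ωL = 4.076 Ω
X_C = 1/(ωC) = 9.200 Ω
Parallel: admittances add. Y = 1/R + 1/(jωL) + jωC
Y = (0.08621 − j0.1366) S
|Y| = 0.1616 S → |Z| = 1/|Y| = 6.190 Ω, ∠Z = −∠Y = 57.75°
I = V/|Z| = 651.0 mA
P = VI cos φ = 4.03 × 0.6510 × cos(57.75°) = 1.400 W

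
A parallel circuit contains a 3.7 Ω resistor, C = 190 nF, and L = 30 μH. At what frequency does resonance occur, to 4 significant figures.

ω₀ = 1/√(LC) = 1/√(3e-05 × 1.9e-07) = 418900 rad/s
f₀ = ω₀/(2π) = 66.66 kHz

66.66 kHz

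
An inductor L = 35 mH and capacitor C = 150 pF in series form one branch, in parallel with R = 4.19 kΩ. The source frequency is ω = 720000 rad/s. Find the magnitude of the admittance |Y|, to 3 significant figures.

247 μS

X_L = ωL = 25200 Ω
X_C = 1/(ωC) = 9260 Ω
Branch 1: Z₁ = R = 4190 Ω
Branch 2 (series LC): Z₂ = j(X_L − X_C) = j15900 Ω
Parallel: Z = Z₁Z₂/(Z₁+Z₂), |Z| = 4050 Ω, ∠Z = 14.7°
|Y| = 1/|Z| = 247 μS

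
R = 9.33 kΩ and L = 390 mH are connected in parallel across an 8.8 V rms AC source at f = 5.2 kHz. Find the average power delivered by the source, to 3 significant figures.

8.30 mW

ω = 2πf = 32670 rad/s
X_L = ωL = 12700 Ω
Parallel: admittances add. Y = 1/R + 1/(jωL)
Y = (0.000107 − j7.85e-05) S
|Y| = 0.000133 S → |Z| = 1/|Y| = 7530 Ω, ∠Z = −∠Y = 36.2°
I = V/|Z| = 1.17 mA
P = VI cos φ = 8.8 × 0.00117 × cos(36.2°) = 8.30 mW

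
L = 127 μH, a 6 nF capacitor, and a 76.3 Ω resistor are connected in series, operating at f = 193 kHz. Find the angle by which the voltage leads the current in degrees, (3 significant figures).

12.3°

ω = 2πf = 1.213e+06 rad/s
X_L = ωL = 154 Ω
X_C = 1/(ωC) = 137 Ω
Net reactance X = X_L − X_C = 16.6 Ω
Z = 76.3 + j16.6 Ω
|Z| = √(76.3² + 16.6²) = 78.1 Ω
∠Z = arctan(16.6/76.3) = 12.3°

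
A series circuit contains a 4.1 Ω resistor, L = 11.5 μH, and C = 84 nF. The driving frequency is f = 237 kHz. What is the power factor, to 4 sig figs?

ω = 2πf = 1.489e+06 rad/s
X_L = ωL = 17.12 Ω
X_C = 1/(ωC) = 7.995 Ω
Net reactance X = X_L − X_C = 9.130 Ω
Z = 4.100 + j9.130 Ω
|Z| = √(4.100² + 9.130²) = 10.01 Ω
∠Z = arctan(9.130/4.100) = 65.82°
cos φ = cos(65.82°) = 0.4096

0.4096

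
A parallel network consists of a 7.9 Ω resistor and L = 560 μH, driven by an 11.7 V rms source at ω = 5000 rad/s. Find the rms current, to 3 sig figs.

4.43 A

X_L = ωL = 2.80 Ω
Parallel: admittances add. Y = 1/R + 1/(jωL)
Y = (0.127 − j0.357) S
|Y| = 0.379 S → |Z| = 1/|Y| = 2.64 Ω, ∠Z = −∠Y = 70.5°
I = V/|Z| = 11.7/2.64 = 4.43 A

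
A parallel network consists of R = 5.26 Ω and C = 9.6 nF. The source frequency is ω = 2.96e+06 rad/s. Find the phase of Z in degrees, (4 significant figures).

-8.501°

X_C = 1/(ωC) = 35.19 Ω
Parallel: admittances add. Y = 1/R + jωC
Y = (0.1901 + j0.02842) S
|Y| = 0.1922 S → |Z| = 1/|Y| = 5.202 Ω, ∠Z = −∠Y = -8.501°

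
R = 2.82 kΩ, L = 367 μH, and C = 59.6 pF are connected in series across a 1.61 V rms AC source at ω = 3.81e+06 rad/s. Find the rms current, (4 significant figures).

X_L = ωL = 1398 Ω
X_C = 1/(ωC) = 4404 Ω
Net reactance X = X_L − X_C = -3006 Ω
Z = 2820 − j3006 Ω
|Z| = √(2820² + 3006²) = 4121 Ω
I = V/|Z| = 1.61/4121 = 390.6 μA

390.6 μA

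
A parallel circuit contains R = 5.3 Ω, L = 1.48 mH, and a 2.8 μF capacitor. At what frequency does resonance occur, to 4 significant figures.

ω₀ = 1/√(LC) = 1/√(0.00148 × 2.8e-06) = 15530 rad/s
f₀ = ω₀/(2π) = 2.472 kHz

2.472 kHz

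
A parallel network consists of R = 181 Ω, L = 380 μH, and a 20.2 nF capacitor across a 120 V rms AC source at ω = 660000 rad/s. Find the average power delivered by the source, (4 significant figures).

X_L = ωL = 250.8 Ω
X_C = 1/(ωC) = 75.01 Ω
Parallel: admittances add. Y = 1/R + 1/(jωL) + jωC
Y = (0.005525 + j0.009345) S
|Y| = 0.01086 S → |Z| = 1/|Y| = 92.12 Ω, ∠Z = −∠Y = -59.41°
I = V/|Z| = 1.303 A
P = VI cos φ = 120 × 1.303 × cos(-59.41°) = 79.56 W

79.56 W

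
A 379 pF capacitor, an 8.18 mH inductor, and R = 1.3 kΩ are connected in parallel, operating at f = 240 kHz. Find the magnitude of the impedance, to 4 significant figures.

ω = 2πf = 1.508e+06 rad/s
X_L = ωL = 12340 Ω
X_C = 1/(ωC) = 1750 Ω
Parallel: admittances add. Y = 1/R + 1/(jωL) + jωC
Y = (0.0007692 + j0.0004904) S
|Y| = 0.0009123 S → |Z| = 1/|Y| = 1096 Ω, ∠Z = −∠Y = -32.52°

1096 Ω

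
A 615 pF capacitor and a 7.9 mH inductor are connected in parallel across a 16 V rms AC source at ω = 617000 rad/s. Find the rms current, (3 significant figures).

2.79 mA

X_L = ωL = 4870 Ω
X_C = 1/(ωC) = 2640 Ω
Parallel: admittances add. Y = 1/(jωL) + jωC
Y = (0 + j0.000174) S
|Y| = 0.000174 S → |Z| = 1/|Y| = 5740 Ω, ∠Z = −∠Y = -90.0°
I = V/|Z| = 16/5740 = 2.79 mA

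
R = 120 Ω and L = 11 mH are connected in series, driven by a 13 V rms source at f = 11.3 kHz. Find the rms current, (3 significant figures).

ω = 2πf = 71000 rad/s
X_L = ωL = 781 Ω
Z = 120 + j781 Ω
|Z| = √(120² + 781²) = 790 Ω
I = V/|Z| = 13/790 = 16.5 mA

16.5 mA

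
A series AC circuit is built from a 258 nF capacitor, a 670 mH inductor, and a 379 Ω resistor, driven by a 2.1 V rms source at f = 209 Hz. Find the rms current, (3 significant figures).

997 μA

ω = 2πf = 1313 rad/s
X_L = ωL = 880 Ω
X_C = 1/(ωC) = 2950 Ω
Net reactance X = X_L − X_C = -2070 Ω
Z = 379 − j2070 Ω
|Z| = √(379² + 2070²) = 2110 Ω
I = V/|Z| = 2.1/2110 = 997 μA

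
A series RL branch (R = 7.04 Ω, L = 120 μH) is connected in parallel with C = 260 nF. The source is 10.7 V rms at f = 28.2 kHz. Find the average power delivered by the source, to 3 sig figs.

ω = 2πf = 177200 rad/s
X_L = ωL = 21.3 Ω
X_C = 1/(ωC) = 21.7 Ω
Branch 1 (R+jX_L): Z₁ = 7.04 + j21.3 Ω, |Z₁| = 22.4 Ω
Branch 2 (−jX_C): Z₂ = −j21.7 Ω
Parallel: Z = Z₁Z₂/(Z₁+Z₂), |Z| = 68.9 Ω, ∠Z = -14.7°
I = V/|Z| = 155 mA
P = VI cos φ = 10.7 × 0.155 × cos(-14.7°) = 1.61 W

1.61 W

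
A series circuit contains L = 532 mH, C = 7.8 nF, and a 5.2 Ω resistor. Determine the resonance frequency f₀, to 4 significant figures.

2.471 kHz

ω₀ = 1/√(LC) = 1/√(0.532 × 7.8e-09) = 15520 rad/s
f₀ = ω₀/(2π) = 2.471 kHz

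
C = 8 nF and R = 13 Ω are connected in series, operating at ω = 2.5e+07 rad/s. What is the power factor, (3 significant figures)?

X_C = 1/(ωC) = 5.00 Ω
Z = 13.0 − j5.00 Ω
|Z| = √(13.0² + 5.00²) = 13.9 Ω
∠Z = arctan(-5.00/13.0) = -21.0°
cos φ = cos(-21.0°) = 0.933

0.933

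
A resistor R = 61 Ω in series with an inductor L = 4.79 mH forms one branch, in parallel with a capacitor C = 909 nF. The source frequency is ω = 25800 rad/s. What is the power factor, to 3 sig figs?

X_L = ωL = 124 Ω
X_C = 1/(ωC) = 42.6 Ω
Branch 1 (R+jX_L): Z₁ = 61.0 + j124 Ω, |Z₁| = 138 Ω
Branch 2 (−jX_C): Z₂ = −j42.6 Ω
Parallel: Z = Z₁Z₂/(Z₁+Z₂), |Z| = 58.0 Ω, ∠Z = -79.3°
cos φ = cos(-79.3°) = 0.186

0.186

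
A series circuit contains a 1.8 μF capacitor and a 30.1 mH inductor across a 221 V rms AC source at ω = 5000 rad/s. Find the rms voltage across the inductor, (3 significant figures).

X_L = ωL = 150 Ω
X_C = 1/(ωC) = 111 Ω
Net reactance X = X_L − X_C = 39.4 Ω
Z = j39.4 Ω
|Z| = √(0² + 39.4²) = 39.4 Ω
I = V/|Z| = 5.61 A
V_L = I·|Z_L| = 5.61 × 150 = 844 V

844 V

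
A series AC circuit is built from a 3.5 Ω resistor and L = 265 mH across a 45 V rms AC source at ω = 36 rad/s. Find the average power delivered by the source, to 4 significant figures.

68.64 W

X_L = ωL = 9.540 Ω
Z = 3.500 + j9.540 Ω
|Z| = √(3.500² + 9.540²) = 10.16 Ω
∠Z = arctan(9.540/3.500) = 69.85°
I = V/|Z| = 4.428 A
P = VI cos φ = 45 × 4.428 × cos(69.85°) = 68.64 W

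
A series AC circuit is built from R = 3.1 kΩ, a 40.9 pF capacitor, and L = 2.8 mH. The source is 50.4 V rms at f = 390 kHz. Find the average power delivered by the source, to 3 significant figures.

408 mW

ω = 2πf = 2.45e+06 rad/s
X_L = ωL = 6860 Ω
X_C = 1/(ωC) = 9980 Ω
Net reactance X = X_L − X_C = -3120 Ω
Z = 3100 − j3120 Ω
|Z| = √(3100² + 3120²) = 4400 Ω
∠Z = arctan(-3120/3100) = -45.2°
I = V/|Z| = 11.5 mA
P = VI cos φ = 50.4 × 0.0115 × cos(-45.2°) = 408 mW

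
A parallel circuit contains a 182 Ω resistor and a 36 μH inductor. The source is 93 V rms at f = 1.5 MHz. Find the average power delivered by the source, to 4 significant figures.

ω = 2πf = 9.425e+06 rad/s
X_L = ωL = 339.3 Ω
Parallel: admittances add. Y = 1/R + 1/(jωL)
Y = (0.005495 − j0.002947) S
|Y| = 0.006235 S → |Z| = 1/|Y| = 160.4 Ω, ∠Z = −∠Y = 28.21°
I = V/|Z| = 579.9 mA
P = VI cos φ = 93 × 0.5799 × cos(28.21°) = 47.52 W

47.52 W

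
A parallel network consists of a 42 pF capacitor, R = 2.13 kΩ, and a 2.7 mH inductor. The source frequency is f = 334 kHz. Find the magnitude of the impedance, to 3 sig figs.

2090 Ω

ω = 2πf = 2.099e+06 rad/s
X_L = ωL = 5670 Ω
X_C = 1/(ωC) = 11300 Ω
Parallel: admittances add. Y = 1/R + 1/(jωL) + jωC
Y = (0.000469 − j8.83e-05) S
|Y| = 0.000478 S → |Z| = 1/|Y| = 2090 Ω, ∠Z = −∠Y = 10.7°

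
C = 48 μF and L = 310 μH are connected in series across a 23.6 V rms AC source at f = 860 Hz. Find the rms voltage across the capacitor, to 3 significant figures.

ω = 2πf = 5404 rad/s
X_L = ωL = 1.68 Ω
X_C = 1/(ωC) = 3.86 Ω
Net reactance X = X_L − X_C = -2.18 Ω
Z = − j2.18 Ω
|Z| = √(0² + 2.18²) = 2.18 Ω
I = V/|Z| = 10.8 A
V_C = I·|Z_C| = 10.8 × 3.86 = 41.7 V

41.7 V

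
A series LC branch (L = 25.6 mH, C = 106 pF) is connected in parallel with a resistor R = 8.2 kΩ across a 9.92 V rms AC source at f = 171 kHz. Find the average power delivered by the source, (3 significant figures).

12.0 mW

ω = 2πf = 1.074e+06 rad/s
X_L = ωL = 27500 Ω
X_C = 1/(ωC) = 8780 Ω
Branch 1: Z₁ = R = 8200 Ω
Branch 2 (series LC): Z₂ = j(X_L − X_C) = j18700 Ω
Parallel: Z = Z₁Z₂/(Z₁+Z₂), |Z| = 7510 Ω, ∠Z = 23.6°
I = V/|Z| = 1.32 mA
P = VI cos φ = 9.92 × 0.00132 × cos(23.6°) = 12.0 mW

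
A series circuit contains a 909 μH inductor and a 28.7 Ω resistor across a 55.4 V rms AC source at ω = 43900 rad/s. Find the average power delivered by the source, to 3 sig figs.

X_L = ωL = 39.9 Ω
Z = 28.7 + j39.9 Ω
|Z| = √(28.7² + 39.9²) = 49.2 Ω
∠Z = arctan(39.9/28.7) = 54.3°
I = V/|Z| = 1.13 A
P = VI cos φ = 55.4 × 1.13 × cos(54.3°) = 36.5 W

36.5 W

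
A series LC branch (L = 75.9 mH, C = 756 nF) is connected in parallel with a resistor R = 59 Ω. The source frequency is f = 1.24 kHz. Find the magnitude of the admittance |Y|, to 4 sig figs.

ω = 2πf = 7791 rad/s
X_L = ωL = 591.3 Ω
X_C = 1/(ωC) = 169.8 Ω
Branch 1: Z₁ = R = 59.00 Ω
Branch 2 (series LC): Z₂ = j(X_L − X_C) = j421.6 Ω
Parallel: Z = Z₁Z₂/(Z₁+Z₂), |Z| = 58.43 Ω, ∠Z = 7.967°
|Y| = 1/|Z| = 17.11 mS

17.11 mS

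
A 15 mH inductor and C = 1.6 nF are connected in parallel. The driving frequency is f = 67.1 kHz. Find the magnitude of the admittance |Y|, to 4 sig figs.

ω = 2πf = 421600 rad/s
X_L = ωL = 6324 Ω
X_C = 1/(ωC) = 1482 Ω
Parallel: admittances add. Y = 1/(jωL) + jωC
Y = (0 + j0.0005164) S
|Y| = 0.0005164 S → |Z| = 1/|Y| = 1936 Ω, ∠Z = −∠Y = -90.00°

516.4 μS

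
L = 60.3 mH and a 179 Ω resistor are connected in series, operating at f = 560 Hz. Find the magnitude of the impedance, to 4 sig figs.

277.6 Ω

ω = 2πf = 3519 rad/s
X_L = ωL = 212.2 Ω
Z = 179.0 + j212.2 Ω
|Z| = √(179.0² + 212.2²) = 277.6 Ω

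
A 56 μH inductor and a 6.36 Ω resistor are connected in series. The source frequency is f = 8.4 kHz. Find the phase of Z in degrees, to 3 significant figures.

24.9°

ω = 2πf = 52780 rad/s
X_L = ωL = 2.96 Ω
Z = 6.36 + j2.96 Ω
|Z| = √(6.36² + 2.96²) = 7.01 Ω
∠Z = arctan(2.96/6.36) = 24.9°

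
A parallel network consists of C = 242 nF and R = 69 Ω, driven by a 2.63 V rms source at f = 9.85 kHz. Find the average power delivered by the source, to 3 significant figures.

ω = 2πf = 61890 rad/s
X_C = 1/(ωC) = 66.8 Ω
Parallel: admittances add. Y = 1/R + jωC
Y = (0.0145 + j0.0150) S
|Y| = 0.0208 S → |Z| = 1/|Y| = 48.0 Ω, ∠Z = −∠Y = -45.9°
I = V/|Z| = 54.8 mA
P = VI cos φ = 2.63 × 0.0548 × cos(-45.9°) = 100 mW

100 mW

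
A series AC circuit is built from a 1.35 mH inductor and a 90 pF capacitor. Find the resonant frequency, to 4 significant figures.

456.6 kHz

ω₀ = 1/√(LC) = 1/√(0.00135 × 9e-11) = 2.869e+06 rad/s
f₀ = ω₀/(2π) = 456.6 kHz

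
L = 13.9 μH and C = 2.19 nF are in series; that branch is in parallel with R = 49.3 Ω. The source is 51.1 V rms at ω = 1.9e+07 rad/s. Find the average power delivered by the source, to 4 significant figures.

52.97 W

X_L = ωL = 264.1 Ω
X_C = 1/(ωC) = 24.03 Ω
Branch 1: Z₁ = R = 49.30 Ω
Branch 2 (series LC): Z₂ = j(X_L − X_C) = j240.1 Ω
Parallel: Z = Z₁Z₂/(Z₁+Z₂), |Z| = 48.29 Ω, ∠Z = 11.60°
I = V/|Z| = 1.058 A
P = VI cos φ = 51.1 × 1.058 × cos(11.60°) = 52.97 W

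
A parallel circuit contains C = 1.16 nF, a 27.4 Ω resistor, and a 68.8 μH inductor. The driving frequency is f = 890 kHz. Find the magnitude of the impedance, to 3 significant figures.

27.2 Ω

ω = 2πf = 5.592e+06 rad/s
X_L = ωL = 385 Ω
X_C = 1/(ωC) = 154 Ω
Parallel: admittances add. Y = 1/R + 1/(jωL) + jωC
Y = (0.0365 + j0.00389) S
|Y| = 0.0367 S → |Z| = 1/|Y| = 27.2 Ω, ∠Z = −∠Y = -6.08°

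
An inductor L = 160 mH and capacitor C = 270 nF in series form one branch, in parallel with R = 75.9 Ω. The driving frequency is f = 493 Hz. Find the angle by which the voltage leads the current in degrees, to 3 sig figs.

-6.19°

ω = 2πf = 3098 rad/s
X_L = ωL = 496 Ω
X_C = 1/(ωC) = 1200 Ω
Branch 1: Z₁ = R = 75.9 Ω
Branch 2 (series LC): Z₂ = j(X_L − X_C) = −j700 Ω
Parallel: Z = Z₁Z₂/(Z₁+Z₂), |Z| = 75.5 Ω, ∠Z = -6.19°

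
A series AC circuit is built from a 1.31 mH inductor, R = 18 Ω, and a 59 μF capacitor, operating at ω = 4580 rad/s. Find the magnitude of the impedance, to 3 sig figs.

X_L = ωL = 6.00 Ω
X_C = 1/(ωC) = 3.70 Ω
Net reactance X = X_L − X_C = 2.30 Ω
Z = 18.0 + j2.30 Ω
|Z| = √(18.0² + 2.30²) = 18.1 Ω

18.1 Ω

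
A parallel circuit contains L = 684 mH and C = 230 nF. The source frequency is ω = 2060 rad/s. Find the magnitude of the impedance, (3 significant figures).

4240 Ω

X_L = ωL = 1410 Ω
X_C = 1/(ωC) = 2110 Ω
Parallel: admittances add. Y = 1/(jωL) + jωC
Y = (0 − j0.000236) S
|Y| = 0.000236 S → |Z| = 1/|Y| = 4240 Ω, ∠Z = −∠Y = 90.0°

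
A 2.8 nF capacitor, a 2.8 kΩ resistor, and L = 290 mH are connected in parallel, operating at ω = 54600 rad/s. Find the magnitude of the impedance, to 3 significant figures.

2720 Ω

X_L = ωL = 15800 Ω
X_C = 1/(ωC) = 6540 Ω
Parallel: admittances add. Y = 1/R + 1/(jωL) + jωC
Y = (0.000357 + j8.97e-05) S
|Y| = 0.000368 S → |Z| = 1/|Y| = 2720 Ω, ∠Z = −∠Y = -14.1°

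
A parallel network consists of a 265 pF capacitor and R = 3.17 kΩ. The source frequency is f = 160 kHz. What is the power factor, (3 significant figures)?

ω = 2πf = 1.005e+06 rad/s
X_C = 1/(ωC) = 3750 Ω
Parallel: admittances add. Y = 1/R + jωC
Y = (0.000315 + j0.000266) S
|Y| = 0.000413 S → |Z| = 1/|Y| = 2420 Ω, ∠Z = −∠Y = -40.2°
cos φ = cos(-40.2°) = 0.764

0.764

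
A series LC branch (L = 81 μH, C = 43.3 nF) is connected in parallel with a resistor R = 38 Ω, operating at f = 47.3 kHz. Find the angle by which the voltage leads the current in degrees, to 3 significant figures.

ω = 2πf = 297200 rad/s
X_L = ωL = 24.1 Ω
X_C = 1/(ωC) = 77.7 Ω
Branch 1: Z₁ = R = 38.0 Ω
Branch 2 (series LC): Z₂ = j(X_L − X_C) = −j53.6 Ω
Parallel: Z = Z₁Z₂/(Z₁+Z₂), |Z| = 31.0 Ω, ∠Z = -35.3°

-35.3°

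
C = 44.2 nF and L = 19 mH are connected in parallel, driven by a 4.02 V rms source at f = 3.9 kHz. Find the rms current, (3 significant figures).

4.28 mA

ω = 2πf = 24500 rad/s
X_L = ωL = 466 Ω
X_C = 1/(ωC) = 923 Ω
Parallel: admittances add. Y = 1/(jωL) + jωC
Y = (0 − j0.00106) S
|Y| = 0.00106 S → |Z| = 1/|Y| = 939 Ω, ∠Z = −∠Y = 90.0°
I = V/|Z| = 4.02/939 = 4.28 mA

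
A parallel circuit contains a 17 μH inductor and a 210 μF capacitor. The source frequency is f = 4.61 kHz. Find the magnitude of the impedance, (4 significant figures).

ω = 2πf = 28970 rad/s
X_L = ωL = 0.4924 Ω
X_C = 1/(ωC) = 0.1644 Ω
Parallel: admittances add. Y = 1/(jωL) + jωC
Y = (0 + j4.052) S
|Y| = 4.052 S → |Z| = 1/|Y| = 0.2468 Ω, ∠Z = −∠Y = -90.00°

0.2468 Ω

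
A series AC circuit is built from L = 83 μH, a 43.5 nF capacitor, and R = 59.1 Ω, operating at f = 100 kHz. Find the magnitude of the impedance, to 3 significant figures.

ω = 2πf = 628300 rad/s
X_L = ωL = 52.2 Ω
X_C = 1/(ωC) = 36.6 Ω
Net reactance X = X_L − X_C = 15.6 Ω
Z = 59.1 + j15.6 Ω
|Z| = √(59.1² + 15.6²) = 61.1 Ω

61.1 Ω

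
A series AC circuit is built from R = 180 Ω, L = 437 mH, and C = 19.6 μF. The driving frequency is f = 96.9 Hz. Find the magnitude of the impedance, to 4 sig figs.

ω = 2πf = 608.8 rad/s
X_L = ωL = 266.1 Ω
X_C = 1/(ωC) = 83.80 Ω
Net reactance X = X_L − X_C = 182.3 Ω
Z = 180.0 + j182.3 Ω
|Z| = √(180.0² + 182.3²) = 256.2 Ω

256.2 Ω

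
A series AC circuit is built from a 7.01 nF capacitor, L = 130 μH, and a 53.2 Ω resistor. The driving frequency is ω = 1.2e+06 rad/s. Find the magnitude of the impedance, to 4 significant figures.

64.87 Ω

X_L = ωL = 156.0 Ω
X_C = 1/(ωC) = 118.9 Ω
Net reactance X = X_L − X_C = 37.12 Ω
Z = 53.20 + j37.12 Ω
|Z| = √(53.20² + 37.12²) = 64.87 Ω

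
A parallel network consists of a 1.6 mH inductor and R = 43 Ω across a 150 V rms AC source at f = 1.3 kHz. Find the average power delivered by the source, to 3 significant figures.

ω = 2πf = 8168 rad/s
X_L = ωL = 13.1 Ω
Parallel: admittances add. Y = 1/R + 1/(jωL)
Y = (0.0233 − j0.0765) S
|Y| = 0.0800 S → |Z| = 1/|Y| = 12.5 Ω, ∠Z = −∠Y = 73.1°
I = V/|Z| = 12.0 A
P = VI cos φ = 150 × 12.0 × cos(73.1°) = 523 W

523 W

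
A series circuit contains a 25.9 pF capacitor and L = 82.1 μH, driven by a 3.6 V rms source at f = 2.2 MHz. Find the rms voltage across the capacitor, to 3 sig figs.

6.06 V

ω = 2πf = 1.382e+07 rad/s
X_L = ωL = 1130 Ω
X_C = 1/(ωC) = 2790 Ω
Net reactance X = X_L − X_C = -1660 Ω
Z = − j1660 Ω
|Z| = √(0² + 1660²) = 1660 Ω
I = V/|Z| = 2.17 mA
V_C = I·|Z_C| = 0.00217 × 2790 = 6.06 V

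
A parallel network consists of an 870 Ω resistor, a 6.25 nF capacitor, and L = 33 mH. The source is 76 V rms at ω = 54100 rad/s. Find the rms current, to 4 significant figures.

X_L = ωL = 1785 Ω
X_C = 1/(ωC) = 2957 Ω
Parallel: admittances add. Y = 1/R + 1/(jωL) + jωC
Y = (0.001149 − j0.0002220) S
|Y| = 0.001171 S → |Z| = 1/|Y| = 854.2 Ω, ∠Z = −∠Y = 10.93°
I = V/|Z| = 76/854.2 = 88.97 mA

88.97 mA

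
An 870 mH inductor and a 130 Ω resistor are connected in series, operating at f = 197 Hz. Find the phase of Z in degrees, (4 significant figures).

ω = 2πf = 1238 rad/s
X_L = ωL = 1077 Ω
Z = 130.0 + j1077 Ω
|Z| = √(130.0² + 1077²) = 1085 Ω
∠Z = arctan(1077/130.0) = 83.12°

83.12°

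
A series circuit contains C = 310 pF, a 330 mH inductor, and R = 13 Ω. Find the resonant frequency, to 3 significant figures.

ω₀ = 1/√(LC) = 1/√(0.33 × 3.1e-10) = 98870 rad/s
f₀ = ω₀/(2π) = 15.7 kHz

15.7 kHz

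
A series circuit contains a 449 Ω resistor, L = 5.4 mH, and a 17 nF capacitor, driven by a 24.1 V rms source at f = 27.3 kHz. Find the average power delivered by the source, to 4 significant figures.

481.3 mW

ω = 2πf = 171500 rad/s
X_L = ωL = 926.3 Ω
X_C = 1/(ωC) = 342.9 Ω
Net reactance X = X_L − X_C = 583.3 Ω
Z = 449.0 + j583.3 Ω
|Z| = √(449.0² + 583.3²) = 736.1 Ω
∠Z = arctan(583.3/449.0) = 52.41°
I = V/|Z| = 32.74 mA
P = VI cos φ = 24.1 × 0.03274 × cos(52.41°) = 481.3 mW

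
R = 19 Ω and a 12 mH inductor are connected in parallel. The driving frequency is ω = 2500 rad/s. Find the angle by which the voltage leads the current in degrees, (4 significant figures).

32.35°

X_L = ωL = 30.00 Ω
Parallel: admittances add. Y = 1/R + 1/(jωL)
Y = (0.05263 − j0.03333) S
|Y| = 0.06230 S → |Z| = 1/|Y| = 16.05 Ω, ∠Z = −∠Y = 32.35°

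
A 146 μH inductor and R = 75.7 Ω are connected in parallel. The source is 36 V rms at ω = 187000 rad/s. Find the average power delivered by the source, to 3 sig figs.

X_L = ωL = 27.3 Ω
Parallel: admittances add. Y = 1/R + 1/(jωL)
Y = (0.0132 − j0.0366) S
|Y| = 0.0389 S → |Z| = 1/|Y| = 25.7 Ω, ∠Z = −∠Y = 70.2°
I = V/|Z| = 1.40 A
P = VI cos φ = 36 × 1.40 × cos(70.2°) = 17.1 W

17.1 W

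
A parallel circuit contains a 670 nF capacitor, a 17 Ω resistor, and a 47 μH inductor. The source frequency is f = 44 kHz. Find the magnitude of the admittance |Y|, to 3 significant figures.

123 mS

ω = 2πf = 276500 rad/s
X_L = ωL = 13.0 Ω
X_C = 1/(ωC) = 5.40 Ω
Parallel: admittances add. Y = 1/R + 1/(jωL) + jωC
Y = (0.0588 + j0.108) S
|Y| = 0.123 S → |Z| = 1/|Y| = 8.12 Ω, ∠Z = −∠Y = -61.5°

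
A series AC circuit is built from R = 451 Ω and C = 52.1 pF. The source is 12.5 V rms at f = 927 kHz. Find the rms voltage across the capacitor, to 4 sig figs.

ω = 2πf = 5.825e+06 rad/s
X_C = 1/(ωC) = 3295 Ω
Z = 451.0 − j3295 Ω
|Z| = √(451.0² + 3295²) = 3326 Ω
I = V/|Z| = 3.758 mA
V_C = I·|Z_C| = 0.003758 × 3295 = 12.38 V

12.38 V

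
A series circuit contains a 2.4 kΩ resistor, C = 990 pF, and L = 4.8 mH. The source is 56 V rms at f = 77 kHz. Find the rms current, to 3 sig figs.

ω = 2πf = 483800 rad/s
X_L = ωL = 2320 Ω
X_C = 1/(ωC) = 2090 Ω
Net reactance X = X_L − X_C = 234 Ω
Z = 2400 + j234 Ω
|Z| = √(2400² + 234²) = 2410 Ω
I = V/|Z| = 56/2410 = 23.2 mA

23.2 mA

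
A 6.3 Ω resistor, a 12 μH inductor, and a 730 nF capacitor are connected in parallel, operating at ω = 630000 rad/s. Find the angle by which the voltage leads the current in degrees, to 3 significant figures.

-64.2°

X_L = ωL = 7.56 Ω
X_C = 1/(ωC) = 2.17 Ω
Parallel: admittances add. Y = 1/R + 1/(jωL) + jωC
Y = (0.159 + j0.328) S
|Y| = 0.364 S → |Z| = 1/|Y| = 2.75 Ω, ∠Z = −∠Y = -64.2°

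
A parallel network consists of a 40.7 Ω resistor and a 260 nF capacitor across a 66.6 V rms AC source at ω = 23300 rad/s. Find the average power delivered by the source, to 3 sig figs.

X_C = 1/(ωC) = 165 Ω
Parallel: admittances add. Y = 1/R + jωC
Y = (0.0246 + j0.00606) S
|Y| = 0.0253 S → |Z| = 1/|Y| = 39.5 Ω, ∠Z = −∠Y = -13.9°
I = V/|Z| = 1.69 A
P = VI cos φ = 66.6 × 1.69 × cos(-13.9°) = 109 W

109 W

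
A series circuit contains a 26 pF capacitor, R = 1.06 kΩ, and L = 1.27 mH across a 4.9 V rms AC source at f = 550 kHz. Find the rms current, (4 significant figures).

718.1 μA

ω = 2πf = 3.456e+06 rad/s
X_L = ωL = 4389 Ω
X_C = 1/(ωC) = 11130 Ω
Net reactance X = X_L − X_C = -6741 Ω
Z = 1060 − j6741 Ω
|Z| = √(1060² + 6741²) = 6824 Ω
I = V/|Z| = 4.9/6824 = 718.1 μA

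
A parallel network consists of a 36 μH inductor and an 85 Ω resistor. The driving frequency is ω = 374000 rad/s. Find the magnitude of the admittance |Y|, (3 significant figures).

X_L = ωL = 13.5 Ω
Parallel: admittances add. Y = 1/R + 1/(jωL)
Y = (0.0118 − j0.0743) S
|Y| = 0.0752 S → |Z| = 1/|Y| = 13.3 Ω, ∠Z = −∠Y = 81.0°

75.2 mS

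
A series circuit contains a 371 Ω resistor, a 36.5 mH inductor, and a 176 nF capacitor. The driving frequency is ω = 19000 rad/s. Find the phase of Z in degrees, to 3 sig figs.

46.8°

X_L = ωL = 694 Ω
X_C = 1/(ωC) = 299 Ω
Net reactance X = X_L − X_C = 394 Ω
Z = 371 + j394 Ω
|Z| = √(371² + 394²) = 542 Ω
∠Z = arctan(394/371) = 46.8°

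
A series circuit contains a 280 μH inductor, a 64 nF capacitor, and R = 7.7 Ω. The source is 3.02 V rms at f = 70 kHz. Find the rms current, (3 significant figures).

ω = 2πf = 439800 rad/s
X_L = ωL = 123 Ω
X_C = 1/(ωC) = 35.5 Ω
Net reactance X = X_L − X_C = 87.6 Ω
Z = 7.70 + j87.6 Ω
|Z| = √(7.70² + 87.6²) = 88.0 Ω
I = V/|Z| = 3.02/88.0 = 34.3 mA

34.3 mA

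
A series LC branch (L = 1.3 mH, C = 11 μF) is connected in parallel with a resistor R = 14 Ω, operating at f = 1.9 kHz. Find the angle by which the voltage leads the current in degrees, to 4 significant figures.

ω = 2πf = 11940 rad/s
X_L = ωL = 15.52 Ω
X_C = 1/(ωC) = 7.615 Ω
Branch 1: Z₁ = R = 14.00 Ω
Branch 2 (series LC): Z₂ = j(X_L − X_C) = j7.904 Ω
Parallel: Z = Z₁Z₂/(Z₁+Z₂), |Z| = 6.883 Ω, ∠Z = 60.55°

60.55°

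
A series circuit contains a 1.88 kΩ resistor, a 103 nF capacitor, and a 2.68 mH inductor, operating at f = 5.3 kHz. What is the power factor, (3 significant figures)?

ω = 2πf = 33300 rad/s
X_L = ωL = 89.2 Ω
X_C = 1/(ωC) = 292 Ω
Net reactance X = X_L − X_C = -202 Ω
Z = 1880 − j202 Ω
|Z| = √(1880² + 202²) = 1890 Ω
∠Z = arctan(-202/1880) = -6.14°
cos φ = cos(-6.14°) = 0.994

0.994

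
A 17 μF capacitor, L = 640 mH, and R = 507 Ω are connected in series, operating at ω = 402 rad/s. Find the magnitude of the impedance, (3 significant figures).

X_L = ωL = 257 Ω
X_C = 1/(ωC) = 146 Ω
Net reactance X = X_L − X_C = 111 Ω
Z = 507 + j111 Ω
|Z| = √(507² + 111²) = 519 Ω

519 Ω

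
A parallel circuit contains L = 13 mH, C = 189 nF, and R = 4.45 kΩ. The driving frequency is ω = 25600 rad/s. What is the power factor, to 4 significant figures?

X_L = ωL = 332.8 Ω
X_C = 1/(ωC) = 206.7 Ω
Parallel: admittances add. Y = 1/R + 1/(jωL) + jωC
Y = (0.0002247 + j0.001834) S
|Y| = 0.001847 S → |Z| = 1/|Y| = 541.3 Ω, ∠Z = −∠Y = -83.01°
cos φ = cos(-83.01°) = 0.1216

0.1216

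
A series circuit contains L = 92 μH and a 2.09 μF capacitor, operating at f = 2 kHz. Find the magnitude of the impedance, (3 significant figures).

36.9 Ω

ω = 2πf = 12570 rad/s
X_L = ωL = 1.16 Ω
X_C = 1/(ωC) = 38.1 Ω
Net reactance X = X_L − X_C = -36.9 Ω
Z = − j36.9 Ω
|Z| = √(0² + 36.9²) = 36.9 Ω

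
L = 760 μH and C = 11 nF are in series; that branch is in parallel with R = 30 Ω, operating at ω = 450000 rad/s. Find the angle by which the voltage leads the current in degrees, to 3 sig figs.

X_L = ωL = 342 Ω
X_C = 1/(ωC) = 202 Ω
Branch 1: Z₁ = R = 30.0 Ω
Branch 2 (series LC): Z₂ = j(X_L − X_C) = j140 Ω
Parallel: Z = Z₁Z₂/(Z₁+Z₂), |Z| = 29.3 Ω, ∠Z = 12.1°

12.1°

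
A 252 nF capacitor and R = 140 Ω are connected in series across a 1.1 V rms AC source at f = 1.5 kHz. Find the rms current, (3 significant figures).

2.48 mA

ω = 2πf = 9425 rad/s
X_C = 1/(ωC) = 421 Ω
Z = 140 − j421 Ω
|Z| = √(140² + 421²) = 444 Ω
I = V/|Z| = 1.1/444 = 2.48 mA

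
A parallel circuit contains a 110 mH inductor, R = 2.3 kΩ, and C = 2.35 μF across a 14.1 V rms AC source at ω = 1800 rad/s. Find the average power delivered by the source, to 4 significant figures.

86.44 mW

X_L = ωL = 198.0 Ω
X_C = 1/(ωC) = 236.4 Ω
Parallel: admittances add. Y = 1/R + 1/(jωL) + jωC
Y = (0.0004348 − j0.0008205) S
|Y| = 0.0009286 S → |Z| = 1/|Y| = 1077 Ω, ∠Z = −∠Y = 62.08°
I = V/|Z| = 13.09 mA
P = VI cos φ = 14.1 × 0.01309 × cos(62.08°) = 86.44 mW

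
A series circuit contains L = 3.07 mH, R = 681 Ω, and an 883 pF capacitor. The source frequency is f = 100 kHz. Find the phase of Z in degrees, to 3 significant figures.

ω = 2πf = 628300 rad/s
X_L = ωL = 1930 Ω
X_C = 1/(ωC) = 1800 Ω
Net reactance X = X_L − X_C = 127 Ω
Z = 681 + j127 Ω
|Z| = √(681² + 127²) = 693 Ω
∠Z = arctan(127/681) = 10.5°

10.5°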